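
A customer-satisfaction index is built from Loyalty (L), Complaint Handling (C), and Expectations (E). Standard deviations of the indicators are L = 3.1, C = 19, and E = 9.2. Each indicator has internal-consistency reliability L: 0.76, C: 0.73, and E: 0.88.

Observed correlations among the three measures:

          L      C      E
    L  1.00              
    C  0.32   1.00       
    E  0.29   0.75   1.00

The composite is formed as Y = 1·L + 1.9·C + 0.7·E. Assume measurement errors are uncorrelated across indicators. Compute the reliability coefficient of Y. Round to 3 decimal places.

0.799

Var(Y) = 3.1² + 1.9²·19² + 0.7²·9.2² + 2·[1.9·3.1·19·0.32 + 0.7·3.1·9.2·0.29 + 1.33·19·9.2·0.75] = 1354.29 + 431.928 = 1786.22.
Under uncorrelated errors the observed covariances equal the true-score covariances, so only the own-variance terms attenuate.
True-score variance = [3.1²·0.76 + 1.9²·19²·0.73 + 0.7²·9.2²·0.88] + 431.928 = 995.144 + 431.928 = 1427.07.
Reliability = 1427.07 / 1786.22 = 0.799.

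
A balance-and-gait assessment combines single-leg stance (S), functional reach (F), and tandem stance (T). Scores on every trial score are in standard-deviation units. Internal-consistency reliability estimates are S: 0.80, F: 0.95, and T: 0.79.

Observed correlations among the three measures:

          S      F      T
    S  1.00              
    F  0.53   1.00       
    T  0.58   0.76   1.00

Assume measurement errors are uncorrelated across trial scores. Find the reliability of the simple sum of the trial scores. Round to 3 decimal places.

0.932

Var(S+F+T) = 3 + 2·[0.53 + 0.58 + 0.76] = 3 + 3.74 = 6.74.
With uncorrelated errors the cross-covariances are all true-score covariance, so they carry over unchanged; only the diagonal terms shrink to ρᵢσᵢ².
True-score variance = [0.80 + 0.95 + 0.79] + 3.74 = 2.54 + 3.74 = 6.28.
Reliability = 6.28 / 6.74 = 0.932.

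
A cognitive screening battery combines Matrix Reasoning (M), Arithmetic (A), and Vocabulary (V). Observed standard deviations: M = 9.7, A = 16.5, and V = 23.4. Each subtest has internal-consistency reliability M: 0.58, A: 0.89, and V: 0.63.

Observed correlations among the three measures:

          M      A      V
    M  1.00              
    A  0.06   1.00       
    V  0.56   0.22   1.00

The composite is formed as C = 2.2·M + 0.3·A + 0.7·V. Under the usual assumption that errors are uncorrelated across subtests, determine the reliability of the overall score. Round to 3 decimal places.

0.753

Var(C) = 2.2²·9.7² + 0.3²·16.5² + 0.7²·23.4² + 2·[0.66·9.7·16.5·0.06 + 1.54·9.7·23.4·0.56 + 0.21·16.5·23.4·0.22] = 748.202 + 439.847 = 1188.05.
Because errors are independent across components, Cov(Tᵢ,Tⱼ) = Cov(Xᵢ,Xⱼ); the off-diagonal part of the true-score variance is the same as above.
True-score variance = [2.2²·9.7²·0.58 + 0.3²·16.5²·0.89 + 0.7²·23.4²·0.63] + 439.847 = 454.968 + 439.847 = 894.815.
Reliability = 894.815 / 1188.05 = 0.753.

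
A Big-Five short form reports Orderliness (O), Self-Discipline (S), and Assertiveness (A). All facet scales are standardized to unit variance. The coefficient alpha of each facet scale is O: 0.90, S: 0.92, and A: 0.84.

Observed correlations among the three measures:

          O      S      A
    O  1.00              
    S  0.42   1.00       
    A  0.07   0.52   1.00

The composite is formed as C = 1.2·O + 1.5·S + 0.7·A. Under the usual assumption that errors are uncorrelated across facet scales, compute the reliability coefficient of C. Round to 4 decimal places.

Var(C) = 1.2² + 1.5² + 0.7² + 2·[1.8·0.42 + 0.84·0.07 + 1.05·0.52] = 4.18 + 2.7216 = 6.9016.
Because errors are independent across components, Cov(Tᵢ,Tⱼ) = Cov(Xᵢ,Xⱼ); the off-diagonal part of the true-score variance is the same as above.
True-score variance = [1.2²·0.90 + 1.5²·0.92 + 0.7²·0.84] + 2.7216 = 3.7776 + 2.7216 = 6.4992.
Reliability = 6.4992 / 6.9016 = 0.9417.

0.9417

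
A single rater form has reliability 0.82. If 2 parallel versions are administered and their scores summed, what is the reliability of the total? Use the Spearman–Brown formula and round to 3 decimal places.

0.901

ρ_k = kρ / (1 + (k−1)ρ) = 2·0.82 / (1 + 1·0.82) = 1.640 / 1.820 = 0.901.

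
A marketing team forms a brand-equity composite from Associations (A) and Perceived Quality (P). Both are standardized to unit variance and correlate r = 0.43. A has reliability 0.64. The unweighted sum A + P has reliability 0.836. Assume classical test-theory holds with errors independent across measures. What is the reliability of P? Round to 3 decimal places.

0.891

Var(A+P) = 2 + 2·0.43 = 2.860.
True-score variance = ρ_A + ρ_P + 2·0.43, so 0.836 = (0.64 + ρ_P + 0.86) / 2.860.
ρ_P = 0.836·2.860 − 0.64 − 0.86 = 0.891.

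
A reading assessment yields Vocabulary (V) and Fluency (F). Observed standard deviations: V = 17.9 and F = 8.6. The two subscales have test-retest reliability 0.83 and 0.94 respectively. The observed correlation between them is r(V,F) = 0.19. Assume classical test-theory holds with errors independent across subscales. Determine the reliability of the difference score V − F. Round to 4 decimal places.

Var(V−F) = 17.9² + 8.6² − 2·17.9·8.6·0.19 = 394.37 − 58.4972 = 335.873.
With uncorrelated errors the cross-covariances are all true-score covariance, so they carry over unchanged; only the diagonal terms shrink to ρᵢσᵢ².
True-score variance = [17.9²·0.83 + 8.6²·0.94] − 58.4972 = 335.463 − 58.4972 = 276.966.
Reliability = 276.966 / 335.873 = 0.8246.

0.8246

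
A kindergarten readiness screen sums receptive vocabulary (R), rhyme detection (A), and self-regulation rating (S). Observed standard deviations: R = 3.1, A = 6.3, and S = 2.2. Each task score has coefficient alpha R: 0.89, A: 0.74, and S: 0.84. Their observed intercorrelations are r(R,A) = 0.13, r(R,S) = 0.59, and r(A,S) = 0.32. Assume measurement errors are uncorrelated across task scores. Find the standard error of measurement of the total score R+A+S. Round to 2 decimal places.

3.49

Var(total) = 54.14 + 21.9958 = 76.1358.
True-score variance = 41.9891 + 21.9958 = 63.9849, so reliability = 0.8404.
Error variance = 76.1358 − 63.9849 = 12.1509; SEM = √12.1509 = 3.49.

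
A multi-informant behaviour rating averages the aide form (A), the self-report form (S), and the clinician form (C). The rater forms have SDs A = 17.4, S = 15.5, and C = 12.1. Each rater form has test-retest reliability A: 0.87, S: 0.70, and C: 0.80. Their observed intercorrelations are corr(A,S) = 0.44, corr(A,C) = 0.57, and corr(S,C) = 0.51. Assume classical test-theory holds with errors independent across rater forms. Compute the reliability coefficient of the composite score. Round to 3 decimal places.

Var(A+S+C) = 17.4² + 15.5² + 12.1² + 2·[17.4·15.5·0.44 + 17.4·12.1·0.57 + 15.5·12.1·0.51] = 689.42 + 668.653 = 1358.07.
Because errors are independent across components, Cov(Tᵢ,Tⱼ) = Cov(Xᵢ,Xⱼ); the off-diagonal part of the true-score variance is the same as above.
True-score variance = [17.4²·0.87 + 15.5²·0.70 + 12.1²·0.80] + 668.653 = 548.704 + 668.653 = 1217.36.
Reliability = 1217.36 / 1358.07 = 0.896.

0.896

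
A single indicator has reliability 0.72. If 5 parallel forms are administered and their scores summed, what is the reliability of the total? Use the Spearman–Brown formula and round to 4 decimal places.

ρ_k = kρ / (1 + (k−1)ρ) = 5·0.72 / (1 + 4·0.72) = 3.600 / 3.880 = 0.9278.

0.9278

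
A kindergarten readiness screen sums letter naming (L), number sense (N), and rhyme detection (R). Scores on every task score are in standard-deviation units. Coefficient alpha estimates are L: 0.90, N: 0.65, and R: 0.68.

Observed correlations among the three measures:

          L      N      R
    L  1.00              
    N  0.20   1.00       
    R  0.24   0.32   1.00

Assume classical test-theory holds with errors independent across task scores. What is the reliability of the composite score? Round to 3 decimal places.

Var(L+N+R) = 3 + 2·[0.20 + 0.24 + 0.32] = 3 + 1.52 = 4.52.
With uncorrelated errors the cross-covariances are all true-score covariance, so they carry over unchanged; only the diagonal terms shrink to ρᵢσᵢ².
True-score variance = [0.90 + 0.65 + 0.68] + 1.52 = 2.23 + 1.52 = 3.75.
Reliability = 3.75 / 4.52 = 0.830.

0.830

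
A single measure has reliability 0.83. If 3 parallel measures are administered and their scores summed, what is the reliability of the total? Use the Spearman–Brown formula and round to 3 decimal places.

0.936

ρ_k = kρ / (1 + (k−1)ρ) = 3·0.83 / (1 + 2·0.83) = 2.490 / 2.660 = 0.936.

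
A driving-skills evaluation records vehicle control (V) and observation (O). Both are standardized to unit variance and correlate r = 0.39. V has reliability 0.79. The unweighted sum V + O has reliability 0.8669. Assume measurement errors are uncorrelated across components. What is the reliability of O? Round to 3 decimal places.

0.840

Var(V+O) = 2 + 2·0.39 = 2.780.
True-score variance = ρ_V + ρ_O + 2·0.39, so 0.8669 = (0.79 + ρ_O + 0.78) / 2.780.
ρ_O = 0.8669·2.780 − 0.79 − 0.78 = 0.840.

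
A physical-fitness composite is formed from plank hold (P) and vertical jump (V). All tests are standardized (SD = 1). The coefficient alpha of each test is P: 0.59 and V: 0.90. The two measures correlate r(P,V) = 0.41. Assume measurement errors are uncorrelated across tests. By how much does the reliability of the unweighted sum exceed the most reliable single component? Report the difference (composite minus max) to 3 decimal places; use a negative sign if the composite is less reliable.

Var(sum) = 2 + 0.82 = 2.82; true-score variance = 1.49 + 0.82 = 2.31; composite reliability = 0.8191.
Max component reliability = 0.9000.
Difference = 0.8191 − 0.9000 = -0.081.

-0.081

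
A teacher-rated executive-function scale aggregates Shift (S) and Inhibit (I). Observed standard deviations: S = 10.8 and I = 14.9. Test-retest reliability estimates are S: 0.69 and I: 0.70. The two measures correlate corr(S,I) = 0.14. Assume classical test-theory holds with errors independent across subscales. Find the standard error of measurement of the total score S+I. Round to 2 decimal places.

10.14

Var(total) = 338.65 + 45.0576 = 383.708.
True-score variance = 235.889 + 45.0576 = 280.946, so reliability = 0.7322.
Error variance = 383.708 − 280.946 = 102.761; SEM = √102.761 = 10.14.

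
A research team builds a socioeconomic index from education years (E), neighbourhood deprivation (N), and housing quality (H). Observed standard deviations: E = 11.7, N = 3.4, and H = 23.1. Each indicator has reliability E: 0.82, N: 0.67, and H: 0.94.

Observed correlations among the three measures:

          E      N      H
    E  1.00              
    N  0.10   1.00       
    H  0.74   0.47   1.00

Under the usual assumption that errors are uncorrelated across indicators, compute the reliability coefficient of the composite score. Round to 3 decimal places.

Var(E+N+H) = 11.7² + 3.4² + 23.1² + 2·[11.7·3.4·0.10 + 11.7·23.1·0.74 + 3.4·23.1·0.47] = 682.06 + 481.783 = 1163.84.
Because errors are independent across components, Cov(Tᵢ,Tⱼ) = Cov(Xᵢ,Xⱼ); the off-diagonal part of the true-score variance is the same as above.
True-score variance = [11.7²·0.82 + 3.4²·0.67 + 23.1²·0.94] + 481.783 = 621.588 + 481.783 = 1103.37.
Reliability = 1103.37 / 1163.84 = 0.948.

0.948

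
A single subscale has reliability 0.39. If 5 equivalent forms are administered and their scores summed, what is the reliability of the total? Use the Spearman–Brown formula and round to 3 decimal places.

ρ_k = kρ / (1 + (k−1)ρ) = 5·0.39 / (1 + 4·0.39) = 1.950 / 2.560 = 0.762.

0.762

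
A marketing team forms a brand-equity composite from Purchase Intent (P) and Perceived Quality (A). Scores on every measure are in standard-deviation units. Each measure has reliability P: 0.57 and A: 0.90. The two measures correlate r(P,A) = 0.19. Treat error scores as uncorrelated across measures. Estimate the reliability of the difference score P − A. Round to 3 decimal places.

0.673

Var(P−A) = 1 + 1 − 2·0.19 = 2 − 0.38 = 1.62.
Under uncorrelated errors the observed covariances equal the true-score covariances, so only the own-variance terms attenuate.
True-score variance = [0.57 + 0.90] − 0.38 = 1.47 − 0.38 = 1.09.
Reliability = 1.09 / 1.62 = 0.673.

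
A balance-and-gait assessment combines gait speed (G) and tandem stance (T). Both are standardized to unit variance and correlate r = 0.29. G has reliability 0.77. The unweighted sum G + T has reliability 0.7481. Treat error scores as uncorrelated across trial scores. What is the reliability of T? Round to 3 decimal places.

Var(G+T) = 2 + 2·0.29 = 2.580.
True-score variance = ρ_G + ρ_T + 2·0.29, so 0.7481 = (0.77 + ρ_T + 0.58) / 2.580.
ρ_T = 0.7481·2.580 − 0.77 − 0.58 = 0.580.

0.580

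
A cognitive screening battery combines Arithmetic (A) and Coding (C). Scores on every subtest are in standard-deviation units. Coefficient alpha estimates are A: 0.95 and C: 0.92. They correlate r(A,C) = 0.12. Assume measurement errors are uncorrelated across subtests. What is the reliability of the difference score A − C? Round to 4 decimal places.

0.9261

Var(A−C) = 1 + 1 − 2·0.12 = 2 − 0.24 = 1.76.
Under uncorrelated errors the observed covariances equal the true-score covariances, so only the own-variance terms attenuate.
True-score variance = [0.95 + 0.92] − 0.24 = 1.87 − 0.24 = 1.63.
Reliability = 1.63 / 1.76 = 0.9261.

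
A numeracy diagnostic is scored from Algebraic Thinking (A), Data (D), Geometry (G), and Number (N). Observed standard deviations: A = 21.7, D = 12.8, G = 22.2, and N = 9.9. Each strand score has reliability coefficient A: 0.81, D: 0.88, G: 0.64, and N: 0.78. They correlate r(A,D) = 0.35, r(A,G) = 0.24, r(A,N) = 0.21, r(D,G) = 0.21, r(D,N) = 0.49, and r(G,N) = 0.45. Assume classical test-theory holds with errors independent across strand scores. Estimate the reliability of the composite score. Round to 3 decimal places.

0.859

Var(A+D+G+N) = 21.7² + 12.8² + 22.2² + 9.9² + 2·[21.7·12.8·0.35 + 21.7·22.2·0.24 + 21.7·9.9·0.21 + 12.8·22.2·0.21 + 12.8·9.9·0.49 + 22.2·9.9·0.45] = 1225.58 + 957.231 = 2182.81.
Because errors are independent across components, Cov(Tᵢ,Tⱼ) = Cov(Xᵢ,Xⱼ); the off-diagonal part of the true-score variance is the same as above.
True-score variance = [21.7²·0.81 + 12.8²·0.88 + 22.2²·0.64 + 9.9²·0.78] + 957.231 = 917.466 + 957.231 = 1874.7.
Reliability = 1874.7 / 2182.81 = 0.859.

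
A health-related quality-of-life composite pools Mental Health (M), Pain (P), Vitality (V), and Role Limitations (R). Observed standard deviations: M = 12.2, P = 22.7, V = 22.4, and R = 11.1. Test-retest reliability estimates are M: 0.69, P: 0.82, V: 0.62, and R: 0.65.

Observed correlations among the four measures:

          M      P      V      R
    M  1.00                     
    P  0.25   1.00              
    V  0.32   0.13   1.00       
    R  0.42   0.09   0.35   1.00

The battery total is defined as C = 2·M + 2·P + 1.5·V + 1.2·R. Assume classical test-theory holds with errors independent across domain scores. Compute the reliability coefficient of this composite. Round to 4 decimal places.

Var(C) = 2²·12.2² + 2²·22.7² + 1.5²·22.4² + 1.2²·11.1² + 2·[4·12.2·22.7·0.25 + 3·12.2·22.4·0.32 + 2.4·12.2·11.1·0.42 + 3·22.7·22.4·0.13 + 2.4·22.7·11.1·0.09 + 1.8·22.4·11.1·0.35] = 3962.9 + 2170.34 = 6133.24.
Because errors are independent across components, Cov(Tᵢ,Tⱼ) = Cov(Xᵢ,Xⱼ); the off-diagonal part of the true-score variance is the same as above.
True-score variance = [2²·12.2²·0.69 + 2²·22.7²·0.82 + 1.5²·22.4²·0.62 + 1.2²·11.1²·0.65] + 2170.34 = 2916.23 + 2170.34 = 5086.57.
Reliability = 5086.57 / 6133.24 = 0.8293.

0.8293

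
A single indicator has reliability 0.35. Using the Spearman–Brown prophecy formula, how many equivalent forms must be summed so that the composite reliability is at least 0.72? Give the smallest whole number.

5

k ≥ ρ*(1−ρ₁)/(ρ₁(1−ρ*)) = 0.72·0.65 / (0.35·0.28) = 4.776.
Smallest integer k = 5.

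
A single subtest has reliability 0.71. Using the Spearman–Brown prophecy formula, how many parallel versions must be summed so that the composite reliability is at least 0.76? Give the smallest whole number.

2

k ≥ ρ*(1−ρ₁)/(ρ₁(1−ρ*)) = 0.76·0.29 / (0.71·0.24) = 1.293.
Smallest integer k = 2.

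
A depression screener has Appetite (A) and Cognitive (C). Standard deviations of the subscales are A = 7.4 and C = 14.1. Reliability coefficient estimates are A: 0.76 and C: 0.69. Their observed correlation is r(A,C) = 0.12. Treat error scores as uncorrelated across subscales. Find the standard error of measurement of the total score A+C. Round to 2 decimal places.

8.65

Var(total) = 253.57 + 25.0416 = 278.612.
True-score variance = 178.797 + 25.0416 = 203.838, so reliability = 0.7316.
Error variance = 278.612 − 203.838 = 74.7735; SEM = √74.7735 = 8.65.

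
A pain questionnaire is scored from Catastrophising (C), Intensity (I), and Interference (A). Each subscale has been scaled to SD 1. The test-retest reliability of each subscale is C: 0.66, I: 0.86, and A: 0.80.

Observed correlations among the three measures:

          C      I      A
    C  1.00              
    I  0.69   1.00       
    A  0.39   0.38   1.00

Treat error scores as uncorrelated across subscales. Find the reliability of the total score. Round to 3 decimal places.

0.885

Var(C+I+A) = 3 + 2·[0.69 + 0.39 + 0.38] = 3 + 2.92 = 5.92.
Because errors are independent across components, Cov(Tᵢ,Tⱼ) = Cov(Xᵢ,Xⱼ); the off-diagonal part of the true-score variance is the same as above.
True-score variance = [0.66 + 0.86 + 0.80] + 2.92 = 2.32 + 2.92 = 5.24.
Reliability = 5.24 / 5.92 = 0.885.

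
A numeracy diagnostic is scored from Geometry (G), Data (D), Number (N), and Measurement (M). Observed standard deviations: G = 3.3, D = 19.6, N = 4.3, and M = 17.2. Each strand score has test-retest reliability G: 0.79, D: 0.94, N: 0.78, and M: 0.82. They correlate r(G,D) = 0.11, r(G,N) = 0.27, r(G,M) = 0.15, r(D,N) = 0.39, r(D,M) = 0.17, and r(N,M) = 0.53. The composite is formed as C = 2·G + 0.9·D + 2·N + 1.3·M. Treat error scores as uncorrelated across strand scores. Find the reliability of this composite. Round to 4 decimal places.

Var(C) = 2²·3.3² + 0.9²·19.6² + 2²·4.3² + 1.3²·17.2² + 2·[1.8·3.3·19.6·0.11 + 4·3.3·4.3·0.27 + 2.6·3.3·17.2·0.15 + 1.8·19.6·4.3·0.39 + 1.17·19.6·17.2·0.17 + 2.6·4.3·17.2·0.53] = 928.659 + 556.806 = 1485.46.
Under uncorrelated errors the observed covariances equal the true-score covariances, so only the own-variance terms attenuate.
True-score variance = [2²·3.3²·0.79 + 0.9²·19.6²·0.94 + 2²·4.3²·0.78 + 1.3²·17.2²·0.82] + 556.806 = 794.576 + 556.806 = 1351.38.
Reliability = 1351.38 / 1485.46 = 0.9097.

0.9097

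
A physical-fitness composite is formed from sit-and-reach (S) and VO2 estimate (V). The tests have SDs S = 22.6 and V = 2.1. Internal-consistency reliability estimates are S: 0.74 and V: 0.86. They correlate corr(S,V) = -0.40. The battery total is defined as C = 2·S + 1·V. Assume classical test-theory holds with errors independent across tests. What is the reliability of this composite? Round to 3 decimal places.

0.730

Var(C) = 2²·22.6² + 2.1² + 2·[2·22.6·2.1·(-0.40)] = 2047.45 − 75.936 = 1971.51.
Because errors are independent across components, Cov(Tᵢ,Tⱼ) = Cov(Xᵢ,Xⱼ); the off-diagonal part of the true-score variance is the same as above.
True-score variance = [2²·22.6²·0.74 + 2.1²·0.86] − 75.936 = 1515.64 − 75.936 = 1439.71.
Reliability = 1439.71 / 1971.51 = 0.730.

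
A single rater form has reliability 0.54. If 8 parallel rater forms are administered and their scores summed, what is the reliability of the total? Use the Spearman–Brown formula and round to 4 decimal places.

ρ_k = kρ / (1 + (k−1)ρ) = 8·0.54 / (1 + 7·0.54) = 4.320 / 4.780 = 0.9038.

0.9038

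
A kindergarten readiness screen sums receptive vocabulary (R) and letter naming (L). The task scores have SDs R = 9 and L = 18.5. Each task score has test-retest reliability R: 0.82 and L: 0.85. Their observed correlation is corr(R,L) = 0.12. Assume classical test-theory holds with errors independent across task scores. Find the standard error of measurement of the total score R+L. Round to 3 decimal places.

Var(total) = 423.25 + 39.96 = 463.21.
True-score variance = 357.332 + 39.96 = 397.292, so reliability = 0.8577.
Error variance = 463.21 − 397.292 = 65.9175; SEM = √65.9175 = 8.119.

8.119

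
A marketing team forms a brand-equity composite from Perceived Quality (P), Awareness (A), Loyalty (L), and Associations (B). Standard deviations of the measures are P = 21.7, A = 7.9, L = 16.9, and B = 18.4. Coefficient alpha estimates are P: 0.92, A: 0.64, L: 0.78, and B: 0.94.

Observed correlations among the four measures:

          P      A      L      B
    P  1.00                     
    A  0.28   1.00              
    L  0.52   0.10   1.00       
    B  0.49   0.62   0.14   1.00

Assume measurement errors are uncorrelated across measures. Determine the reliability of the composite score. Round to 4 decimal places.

Var(P+A+L+B) = 21.7² + 7.9² + 16.9² + 18.4² + 2·[21.7·7.9·0.28 + 21.7·16.9·0.52 + 21.7·18.4·0.49 + 7.9·16.9·0.10 + 7.9·18.4·0.62 + 16.9·18.4·0.14] = 1157.47 + 1162.71 = 2320.18.
Under uncorrelated errors the observed covariances equal the true-score covariances, so only the own-variance terms attenuate.
True-score variance = [21.7²·0.92 + 7.9²·0.64 + 16.9²·0.78 + 18.4²·0.94] + 1162.71 = 1014.18 + 1162.71 = 2176.89.
Reliability = 2176.89 / 2320.18 = 0.9382.

0.9382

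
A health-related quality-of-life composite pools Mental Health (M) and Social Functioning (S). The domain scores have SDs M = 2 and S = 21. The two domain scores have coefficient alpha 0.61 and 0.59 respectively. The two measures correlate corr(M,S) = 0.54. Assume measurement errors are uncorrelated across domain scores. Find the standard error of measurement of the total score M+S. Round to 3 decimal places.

13.504

Var(total) = 445 + 45.36 = 490.36.
True-score variance = 262.63 + 45.36 = 307.99, so reliability = 0.6281.
Error variance = 490.36 − 307.99 = 182.37; SEM = √182.37 = 13.504.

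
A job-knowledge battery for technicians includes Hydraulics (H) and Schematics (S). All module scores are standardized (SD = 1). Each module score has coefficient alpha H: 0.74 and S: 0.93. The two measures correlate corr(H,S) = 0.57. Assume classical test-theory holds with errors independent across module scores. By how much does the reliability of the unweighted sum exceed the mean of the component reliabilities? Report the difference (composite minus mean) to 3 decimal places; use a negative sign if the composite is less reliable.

Var(sum) = 2 + 1.14 = 3.14; true-score variance = 1.67 + 1.14 = 2.81; composite reliability = 0.8949.
Mean component reliability = 0.8350.
Difference = 0.8949 − 0.8350 = 0.060.

0.060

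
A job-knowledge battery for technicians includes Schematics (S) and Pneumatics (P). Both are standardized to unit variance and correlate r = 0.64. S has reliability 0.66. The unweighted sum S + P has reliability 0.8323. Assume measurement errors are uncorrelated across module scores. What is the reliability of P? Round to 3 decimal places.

Var(S+P) = 2 + 2·0.64 = 3.280.
True-score variance = ρ_S + ρ_P + 2·0.64, so 0.8323 = (0.66 + ρ_P + 1.28) / 3.280.
ρ_P = 0.8323·3.280 − 0.66 − 1.28 = 0.790.

0.790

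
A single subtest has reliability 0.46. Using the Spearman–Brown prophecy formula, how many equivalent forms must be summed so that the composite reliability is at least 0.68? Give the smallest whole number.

k ≥ ρ*(1−ρ₁)/(ρ₁(1−ρ*)) = 0.68·0.54 / (0.46·0.32) = 2.495.
Smallest integer k = 3.

3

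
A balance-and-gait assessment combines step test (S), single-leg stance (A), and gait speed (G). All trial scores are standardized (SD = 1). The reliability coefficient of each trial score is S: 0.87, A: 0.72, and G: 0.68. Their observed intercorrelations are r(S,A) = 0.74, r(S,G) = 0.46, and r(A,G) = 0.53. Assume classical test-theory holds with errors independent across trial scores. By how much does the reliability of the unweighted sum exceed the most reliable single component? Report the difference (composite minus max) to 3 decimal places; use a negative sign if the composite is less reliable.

Var(sum) = 3 + 3.46 = 6.46; true-score variance = 2.27 + 3.46 = 5.73; composite reliability = 0.8870.
Max component reliability = 0.8700.
Difference = 0.8870 − 0.8700 = 0.017.

0.017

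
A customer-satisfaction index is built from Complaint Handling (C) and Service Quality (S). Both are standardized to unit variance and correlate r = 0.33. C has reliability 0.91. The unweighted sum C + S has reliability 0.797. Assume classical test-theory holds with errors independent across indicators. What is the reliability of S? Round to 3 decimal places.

0.550

Var(C+S) = 2 + 2·0.33 = 2.660.
True-score variance = ρ_C + ρ_S + 2·0.33, so 0.797 = (0.91 + ρ_S + 0.66) / 2.660.
ρ_S = 0.797·2.660 − 0.91 − 0.66 = 0.550.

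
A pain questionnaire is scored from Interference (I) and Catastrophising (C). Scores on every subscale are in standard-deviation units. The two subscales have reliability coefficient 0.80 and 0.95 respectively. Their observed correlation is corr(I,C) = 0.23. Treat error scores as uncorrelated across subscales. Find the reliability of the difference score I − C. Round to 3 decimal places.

0.838

Var(I−C) = 1 + 1 − 2·0.23 = 2 − 0.46 = 1.54.
Because errors are independent across components, Cov(Tᵢ,Tⱼ) = Cov(Xᵢ,Xⱼ); the off-diagonal part of the true-score variance is the same as above.
True-score variance = [0.80 + 0.95] − 0.46 = 1.75 − 0.46 = 1.29.
Reliability = 1.29 / 1.54 = 0.838.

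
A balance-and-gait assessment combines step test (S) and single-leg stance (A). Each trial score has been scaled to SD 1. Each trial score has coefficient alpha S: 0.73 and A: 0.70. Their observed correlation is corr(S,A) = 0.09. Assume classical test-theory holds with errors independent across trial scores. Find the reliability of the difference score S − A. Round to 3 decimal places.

Var(S−A) = 1 + 1 − 2·0.09 = 2 − 0.18 = 1.82.
With uncorrelated errors the cross-covariances are all true-score covariance, so they carry over unchanged; only the diagonal terms shrink to ρᵢσᵢ².
True-score variance = [0.73 + 0.70] − 0.18 = 1.43 − 0.18 = 1.25.
Reliability = 1.25 / 1.82 = 0.687.

0.687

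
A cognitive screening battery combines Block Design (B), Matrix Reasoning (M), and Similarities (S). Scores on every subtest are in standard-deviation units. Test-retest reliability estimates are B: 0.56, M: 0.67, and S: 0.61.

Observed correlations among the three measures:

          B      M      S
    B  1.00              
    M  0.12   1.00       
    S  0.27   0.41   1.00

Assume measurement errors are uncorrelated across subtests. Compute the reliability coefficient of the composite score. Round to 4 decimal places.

0.7478

Var(B+M+S) = 3 + 2·[0.12 + 0.27 + 0.41] = 3 + 1.6 = 4.6.
Because errors are independent across components, Cov(Tᵢ,Tⱼ) = Cov(Xᵢ,Xⱼ); the off-diagonal part of the true-score variance is the same as above.
True-score variance = [0.56 + 0.67 + 0.61] + 1.6 = 1.84 + 1.6 = 3.44.
Reliability = 3.44 / 4.6 = 0.7478.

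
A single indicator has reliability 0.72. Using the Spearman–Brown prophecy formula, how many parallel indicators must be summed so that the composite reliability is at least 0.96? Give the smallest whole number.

10

k ≥ ρ*(1−ρ₁)/(ρ₁(1−ρ*)) = 0.96·0.28 / (0.72·0.04) = 9.333.
Smallest integer k = 10.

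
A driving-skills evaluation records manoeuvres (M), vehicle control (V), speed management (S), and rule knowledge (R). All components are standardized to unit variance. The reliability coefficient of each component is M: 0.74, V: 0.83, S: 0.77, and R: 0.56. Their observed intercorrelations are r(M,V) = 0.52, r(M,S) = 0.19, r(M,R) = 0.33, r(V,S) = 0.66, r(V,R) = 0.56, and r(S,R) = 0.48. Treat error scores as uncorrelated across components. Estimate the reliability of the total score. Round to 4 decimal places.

Var(M+V+S+R) = 4 + 2·[0.52 + 0.19 + 0.33 + 0.66 + 0.56 + 0.48] = 4 + 5.48 = 9.48.
Under uncorrelated errors the observed covariances equal the true-score covariances, so only the own-variance terms attenuate.
True-score variance = [0.74 + 0.83 + 0.77 + 0.56] + 5.48 = 2.9 + 5.48 = 8.38.
Reliability = 8.38 / 9.48 = 0.8840.

0.8840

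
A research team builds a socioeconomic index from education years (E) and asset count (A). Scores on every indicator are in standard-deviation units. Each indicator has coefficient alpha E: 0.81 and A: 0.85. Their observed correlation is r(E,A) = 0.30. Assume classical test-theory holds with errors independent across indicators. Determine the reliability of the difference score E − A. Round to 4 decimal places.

Var(E−A) = 1 + 1 − 2·0.30 = 2 − 0.6 = 1.4.
Under uncorrelated errors the observed covariances equal the true-score covariances, so only the own-variance terms attenuate.
True-score variance = [0.81 + 0.85] − 0.6 = 1.66 − 0.6 = 1.06.
Reliability = 1.06 / 1.4 = 0.7571.

0.7571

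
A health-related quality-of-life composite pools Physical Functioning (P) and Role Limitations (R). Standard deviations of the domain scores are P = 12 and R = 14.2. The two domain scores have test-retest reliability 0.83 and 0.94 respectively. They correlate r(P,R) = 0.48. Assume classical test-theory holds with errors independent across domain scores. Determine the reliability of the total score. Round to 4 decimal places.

0.9282

Var(P+R) = 12² + 14.2² + 2·[12·14.2·0.48] = 345.64 + 163.584 = 509.224.
With uncorrelated errors the cross-covariances are all true-score covariance, so they carry over unchanged; only the diagonal terms shrink to ρᵢσᵢ².
True-score variance = [12²·0.83 + 14.2²·0.94] + 163.584 = 309.062 + 163.584 = 472.646.
Reliability = 472.646 / 509.224 = 0.9282.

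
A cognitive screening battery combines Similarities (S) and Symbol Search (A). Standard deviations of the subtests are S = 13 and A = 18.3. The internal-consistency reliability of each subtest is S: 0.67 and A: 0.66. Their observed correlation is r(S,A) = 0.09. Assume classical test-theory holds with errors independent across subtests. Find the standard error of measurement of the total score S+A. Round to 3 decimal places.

13.024

Var(total) = 503.89 + 42.822 = 546.712.
True-score variance = 334.257 + 42.822 = 377.079, so reliability = 0.6897.
Error variance = 546.712 − 377.079 = 169.633; SEM = √169.633 = 13.024.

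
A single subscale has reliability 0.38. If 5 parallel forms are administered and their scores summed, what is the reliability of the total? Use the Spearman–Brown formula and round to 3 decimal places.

0.754

ρ_k = kρ / (1 + (k−1)ρ) = 5·0.38 / (1 + 4·0.38) = 1.900 / 2.520 = 0.754.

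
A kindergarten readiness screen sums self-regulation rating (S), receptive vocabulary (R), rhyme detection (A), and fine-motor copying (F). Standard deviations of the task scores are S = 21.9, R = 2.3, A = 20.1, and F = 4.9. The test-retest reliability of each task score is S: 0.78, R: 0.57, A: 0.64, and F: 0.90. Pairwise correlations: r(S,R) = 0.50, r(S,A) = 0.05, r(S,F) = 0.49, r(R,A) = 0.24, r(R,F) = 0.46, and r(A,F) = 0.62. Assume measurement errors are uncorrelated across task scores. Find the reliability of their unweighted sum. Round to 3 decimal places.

Var(S+R+A+F) = 21.9² + 2.3² + 20.1² + 4.9² + 2·[21.9·2.3·0.50 + 21.9·20.1·0.05 + 21.9·4.9·0.49 + 2.3·20.1·0.24 + 2.3·4.9·0.46 + 20.1·4.9·0.62] = 912.92 + 354.239 = 1267.16.
Because errors are independent across components, Cov(Tᵢ,Tⱼ) = Cov(Xᵢ,Xⱼ); the off-diagonal part of the true-score variance is the same as above.
True-score variance = [21.9²·0.78 + 2.3²·0.57 + 20.1²·0.64 + 4.9²·0.90] + 354.239 = 657.287 + 354.239 = 1011.53.
Reliability = 1011.53 / 1267.16 = 0.798.

0.798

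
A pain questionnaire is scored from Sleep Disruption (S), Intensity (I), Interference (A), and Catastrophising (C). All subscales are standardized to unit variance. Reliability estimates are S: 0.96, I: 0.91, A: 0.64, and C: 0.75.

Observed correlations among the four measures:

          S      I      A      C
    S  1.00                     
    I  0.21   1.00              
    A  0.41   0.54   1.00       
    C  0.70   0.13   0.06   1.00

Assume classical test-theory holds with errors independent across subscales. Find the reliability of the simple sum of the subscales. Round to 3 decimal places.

Var(S+I+A+C) = 4 + 2·[0.21 + 0.41 + 0.70 + 0.54 + 0.13 + 0.06] = 4 + 4.1 = 8.1.
Because errors are independent across components, Cov(Tᵢ,Tⱼ) = Cov(Xᵢ,Xⱼ); the off-diagonal part of the true-score variance is the same as above.
True-score variance = [0.96 + 0.91 + 0.64 + 0.75] + 4.1 = 3.26 + 4.1 = 7.36.
Reliability = 7.36 / 8.1 = 0.909.

0.909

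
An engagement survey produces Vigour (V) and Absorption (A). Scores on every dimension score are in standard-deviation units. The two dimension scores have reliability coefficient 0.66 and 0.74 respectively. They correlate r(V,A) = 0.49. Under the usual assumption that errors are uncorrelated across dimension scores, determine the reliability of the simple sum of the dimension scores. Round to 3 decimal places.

Var(V+A) = 2 + 2·[0.49] = 2 + 0.98 = 2.98.
With uncorrelated errors the cross-covariances are all true-score covariance, so they carry over unchanged; only the diagonal terms shrink to ρᵢσᵢ².
True-score variance = [0.66 + 0.74] + 0.98 = 1.4 + 0.98 = 2.38.
Reliability = 2.38 / 2.98 = 0.799.

0.799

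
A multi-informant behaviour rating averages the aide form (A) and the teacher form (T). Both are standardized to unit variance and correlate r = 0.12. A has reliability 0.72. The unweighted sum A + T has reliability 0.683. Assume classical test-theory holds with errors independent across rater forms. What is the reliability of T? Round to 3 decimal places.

0.570

Var(A+T) = 2 + 2·0.12 = 2.240.
True-score variance = ρ_A + ρ_T + 2·0.12, so 0.683 = (0.72 + ρ_T + 0.24) / 2.240.
ρ_T = 0.683·2.240 − 0.72 − 0.24 = 0.570.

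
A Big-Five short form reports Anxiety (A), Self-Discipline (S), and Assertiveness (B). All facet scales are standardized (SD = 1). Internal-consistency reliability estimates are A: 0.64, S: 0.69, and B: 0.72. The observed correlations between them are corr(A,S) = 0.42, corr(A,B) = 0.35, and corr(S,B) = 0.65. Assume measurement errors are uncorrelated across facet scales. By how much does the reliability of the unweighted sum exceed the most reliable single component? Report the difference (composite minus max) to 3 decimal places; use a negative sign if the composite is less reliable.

0.117

Var(sum) = 3 + 2.84 = 5.84; true-score variance = 2.05 + 2.84 = 4.89; composite reliability = 0.8373.
Max component reliability = 0.7200.
Difference = 0.8373 − 0.7200 = 0.117.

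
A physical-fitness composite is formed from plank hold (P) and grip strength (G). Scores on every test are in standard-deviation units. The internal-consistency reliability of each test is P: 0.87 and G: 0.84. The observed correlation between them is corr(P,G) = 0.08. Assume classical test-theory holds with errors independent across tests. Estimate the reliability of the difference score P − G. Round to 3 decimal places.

0.842

Var(P−G) = 1 + 1 − 2·0.08 = 2 − 0.16 = 1.84.
With uncorrelated errors the cross-covariances are all true-score covariance, so they carry over unchanged; only the diagonal terms shrink to ρᵢσᵢ².
True-score variance = [0.87 + 0.84] − 0.16 = 1.71 − 0.16 = 1.55.
Reliability = 1.55 / 1.84 = 0.842.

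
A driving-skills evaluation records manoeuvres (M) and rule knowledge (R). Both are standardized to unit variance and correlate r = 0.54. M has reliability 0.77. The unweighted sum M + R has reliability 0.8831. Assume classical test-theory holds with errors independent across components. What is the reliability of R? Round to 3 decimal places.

Var(M+R) = 2 + 2·0.54 = 3.080.
True-score variance = ρ_M + ρ_R + 2·0.54, so 0.8831 = (0.77 + ρ_R + 1.08) / 3.080.
ρ_R = 0.8831·3.080 − 0.77 − 1.08 = 0.870.

0.870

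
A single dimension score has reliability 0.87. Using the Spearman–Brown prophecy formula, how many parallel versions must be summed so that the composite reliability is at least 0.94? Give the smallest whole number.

3

k ≥ ρ*(1−ρ₁)/(ρ₁(1−ρ*)) = 0.94·0.13 / (0.87·0.06) = 2.341.
Smallest integer k = 3.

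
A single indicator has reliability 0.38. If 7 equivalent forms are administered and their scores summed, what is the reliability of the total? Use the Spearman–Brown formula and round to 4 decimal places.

ρ_k = kρ / (1 + (k−1)ρ) = 7·0.38 / (1 + 6·0.38) = 2.660 / 3.280 = 0.8110.

0.8110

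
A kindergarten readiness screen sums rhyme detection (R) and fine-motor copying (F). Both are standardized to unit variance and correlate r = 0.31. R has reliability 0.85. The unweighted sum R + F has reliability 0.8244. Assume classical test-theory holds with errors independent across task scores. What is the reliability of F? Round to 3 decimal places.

0.690

Var(R+F) = 2 + 2·0.31 = 2.620.
True-score variance = ρ_R + ρ_F + 2·0.31, so 0.8244 = (0.85 + ρ_F + 0.62) / 2.620.
ρ_F = 0.8244·2.620 − 0.85 − 0.62 = 0.690.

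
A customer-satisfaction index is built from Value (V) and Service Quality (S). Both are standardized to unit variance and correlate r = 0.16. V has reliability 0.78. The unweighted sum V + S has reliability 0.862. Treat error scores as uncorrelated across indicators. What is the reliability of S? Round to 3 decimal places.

0.900

Var(V+S) = 2 + 2·0.16 = 2.320.
True-score variance = ρ_V + ρ_S + 2·0.16, so 0.862 = (0.78 + ρ_S + 0.32) / 2.320.
ρ_S = 0.862·2.320 − 0.78 − 0.32 = 0.900.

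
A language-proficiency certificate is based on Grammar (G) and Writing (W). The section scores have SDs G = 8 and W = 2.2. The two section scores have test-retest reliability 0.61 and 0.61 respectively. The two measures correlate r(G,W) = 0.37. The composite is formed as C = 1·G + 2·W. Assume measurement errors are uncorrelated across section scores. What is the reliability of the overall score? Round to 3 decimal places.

Var(C) = 8² + 2²·2.2² + 2·[2·8·2.2·0.37] = 83.36 + 26.048 = 109.408.
Because errors are independent across components, Cov(Tᵢ,Tⱼ) = Cov(Xᵢ,Xⱼ); the off-diagonal part of the true-score variance is the same as above.
True-score variance = [8²·0.61 + 2²·2.2²·0.61] + 26.048 = 50.8496 + 26.048 = 76.8976.
Reliability = 76.8976 / 109.408 = 0.703.

0.703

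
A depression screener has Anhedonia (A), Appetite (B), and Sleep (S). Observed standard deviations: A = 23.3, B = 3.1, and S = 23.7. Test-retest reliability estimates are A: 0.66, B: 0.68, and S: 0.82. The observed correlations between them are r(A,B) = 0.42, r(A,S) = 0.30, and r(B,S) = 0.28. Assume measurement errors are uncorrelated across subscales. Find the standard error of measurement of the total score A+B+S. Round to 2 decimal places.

16.99

Var(total) = 1114.19 + 433.142 = 1547.33.
True-score variance = 825.428 + 433.142 = 1258.57, so reliability = 0.8134.
Error variance = 1547.33 − 1258.57 = 288.762; SEM = √288.762 = 16.99.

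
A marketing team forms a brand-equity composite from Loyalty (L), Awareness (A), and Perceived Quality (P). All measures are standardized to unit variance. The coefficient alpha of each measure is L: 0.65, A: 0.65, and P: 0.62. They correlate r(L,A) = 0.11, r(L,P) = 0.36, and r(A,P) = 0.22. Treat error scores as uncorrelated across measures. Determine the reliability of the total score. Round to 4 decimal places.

Var(L+A+P) = 3 + 2·[0.11 + 0.36 + 0.22] = 3 + 1.38 = 4.38.
Under uncorrelated errors the observed covariances equal the true-score covariances, so only the own-variance terms attenuate.
True-score variance = [0.65 + 0.65 + 0.62] + 1.38 = 1.92 + 1.38 = 3.3.
Reliability = 3.3 / 4.38 = 0.7534.

0.7534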